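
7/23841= 7/23841  =  0.00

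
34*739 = 25126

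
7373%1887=1712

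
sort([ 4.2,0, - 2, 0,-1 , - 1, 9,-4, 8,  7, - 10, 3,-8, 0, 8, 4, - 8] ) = [ - 10,  -  8,- 8, - 4, -2, -1,-1, 0, 0,0, 3,  4, 4.2, 7,8 , 8, 9]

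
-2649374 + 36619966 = 33970592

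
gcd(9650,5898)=2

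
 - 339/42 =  - 9+13/14 = - 8.07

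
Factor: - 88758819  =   - 3^2*17^1*37^1*15679^1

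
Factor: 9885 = 3^1*5^1*659^1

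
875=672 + 203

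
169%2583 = 169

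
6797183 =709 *9587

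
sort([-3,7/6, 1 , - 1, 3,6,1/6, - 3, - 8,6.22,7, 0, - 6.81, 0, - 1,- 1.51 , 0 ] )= [ - 8 , - 6.81, - 3, - 3, - 1.51, - 1, - 1,0,0, 0,1/6, 1,  7/6, 3,6, 6.22, 7]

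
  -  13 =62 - 75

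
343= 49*7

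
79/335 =79/335=0.24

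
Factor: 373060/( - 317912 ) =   -  115/98=- 2^( - 1)*5^1*7^ ( - 2 )*23^1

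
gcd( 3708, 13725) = 9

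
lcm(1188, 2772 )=8316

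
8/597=8/597=0.01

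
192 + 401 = 593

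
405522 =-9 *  ( - 45058) 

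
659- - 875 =1534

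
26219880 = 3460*7578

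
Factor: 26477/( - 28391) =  - 83^1*89^( - 1)=   -83/89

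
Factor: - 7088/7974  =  - 2^3*3^(-2)=-8/9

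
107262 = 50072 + 57190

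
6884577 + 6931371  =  13815948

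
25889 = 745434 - 719545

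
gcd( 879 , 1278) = 3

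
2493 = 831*3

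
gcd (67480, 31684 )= 4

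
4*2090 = 8360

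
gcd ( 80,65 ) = 5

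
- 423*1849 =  - 782127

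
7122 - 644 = 6478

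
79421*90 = 7147890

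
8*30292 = 242336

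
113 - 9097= - 8984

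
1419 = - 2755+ 4174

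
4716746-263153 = 4453593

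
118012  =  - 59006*(-2 ) 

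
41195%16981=7233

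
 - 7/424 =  - 7/424= - 0.02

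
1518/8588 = 759/4294  =  0.18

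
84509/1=84509   =  84509.00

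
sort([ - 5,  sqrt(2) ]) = [  -  5,  sqrt( 2)]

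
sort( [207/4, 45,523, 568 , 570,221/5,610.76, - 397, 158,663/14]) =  [-397, 221/5 , 45,663/14,207/4 , 158,523, 568,570,610.76]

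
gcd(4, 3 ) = 1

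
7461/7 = 7461/7 = 1065.86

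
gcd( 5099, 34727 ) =1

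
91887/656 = 91887/656 = 140.07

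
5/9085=1/1817 =0.00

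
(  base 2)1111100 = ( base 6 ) 324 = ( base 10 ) 124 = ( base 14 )8c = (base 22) 5e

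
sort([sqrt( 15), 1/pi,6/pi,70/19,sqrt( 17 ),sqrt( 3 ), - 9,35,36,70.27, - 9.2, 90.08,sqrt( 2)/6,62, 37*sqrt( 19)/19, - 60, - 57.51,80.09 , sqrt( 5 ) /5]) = [ - 60, - 57.51, - 9.2, - 9,  sqrt(2 ) /6, 1/pi,sqrt(5)/5,  sqrt( 3), 6/pi,70/19 , sqrt( 15),sqrt( 17 ),37 * sqrt(19)/19, 35, 36,62,70.27,  80.09,90.08 ] 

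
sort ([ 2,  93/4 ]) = [ 2,93/4 ]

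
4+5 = 9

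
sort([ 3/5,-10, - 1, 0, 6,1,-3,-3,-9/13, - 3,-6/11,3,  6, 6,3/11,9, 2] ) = [-10 ,  -  3,-3,-3, - 1, - 9/13, - 6/11, 0,  3/11, 3/5, 1, 2, 3, 6, 6 , 6, 9 ] 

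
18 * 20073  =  361314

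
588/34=294/17 = 17.29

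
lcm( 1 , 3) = 3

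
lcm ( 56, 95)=5320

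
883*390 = 344370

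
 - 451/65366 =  - 1 + 64915/65366 = - 0.01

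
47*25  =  1175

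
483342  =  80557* 6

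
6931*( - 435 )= - 3014985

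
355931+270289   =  626220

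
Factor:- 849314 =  - 2^1 * 271^1*1567^1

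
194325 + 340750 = 535075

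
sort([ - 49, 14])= [ - 49,14 ]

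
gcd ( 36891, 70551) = 9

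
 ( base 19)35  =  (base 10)62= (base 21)2k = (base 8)76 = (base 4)332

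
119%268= 119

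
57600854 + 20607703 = 78208557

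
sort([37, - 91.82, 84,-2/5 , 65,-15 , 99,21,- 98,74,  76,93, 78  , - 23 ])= [ - 98 , - 91.82, - 23, - 15, - 2/5,21,37,  65 , 74,76,  78,  84, 93, 99] 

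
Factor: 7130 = 2^1 * 5^1*23^1*31^1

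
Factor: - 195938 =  - 2^1*313^2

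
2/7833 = 2/7833 = 0.00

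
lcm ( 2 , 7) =14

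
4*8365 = 33460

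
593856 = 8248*72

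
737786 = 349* 2114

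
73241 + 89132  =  162373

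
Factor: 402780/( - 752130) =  - 98/183= -2^1*3^( - 1)*7^2*61^ ( - 1)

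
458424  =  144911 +313513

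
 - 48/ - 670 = 24/335 = 0.07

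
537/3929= 537/3929 = 0.14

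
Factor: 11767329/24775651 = 3^3* 7^1*23^1*2707^1 *24775651^( - 1 )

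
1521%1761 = 1521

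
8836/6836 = 2209/1709=1.29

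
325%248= 77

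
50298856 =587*85688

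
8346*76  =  634296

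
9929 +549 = 10478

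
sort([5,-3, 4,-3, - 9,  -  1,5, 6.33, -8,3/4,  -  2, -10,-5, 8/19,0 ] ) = [ - 10,-9, - 8, - 5,  -  3, - 3, - 2, - 1,  0 , 8/19,  3/4, 4,5, 5, 6.33]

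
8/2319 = 8/2319=0.00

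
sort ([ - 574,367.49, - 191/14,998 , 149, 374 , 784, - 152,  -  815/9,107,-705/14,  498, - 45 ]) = [-574, -152,-815/9, - 705/14, - 45 , -191/14, 107 , 149,367.49, 374,498 , 784, 998 ] 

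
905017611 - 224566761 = 680450850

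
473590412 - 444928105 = 28662307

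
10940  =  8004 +2936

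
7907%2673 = 2561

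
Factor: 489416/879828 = 262/471  =  2^1*3^(-1 )*131^1*157^(- 1 ) 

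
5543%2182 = 1179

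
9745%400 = 145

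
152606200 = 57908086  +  94698114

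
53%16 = 5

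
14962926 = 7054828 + 7908098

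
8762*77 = 674674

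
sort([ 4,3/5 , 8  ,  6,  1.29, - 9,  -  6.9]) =[ - 9, - 6.9, 3/5, 1.29, 4,6 , 8]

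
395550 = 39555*10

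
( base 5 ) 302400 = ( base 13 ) 4571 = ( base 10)9725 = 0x25fd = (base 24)gl5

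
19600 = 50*392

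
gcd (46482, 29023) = 1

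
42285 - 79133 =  - 36848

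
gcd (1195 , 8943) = 1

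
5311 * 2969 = 15768359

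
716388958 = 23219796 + 693169162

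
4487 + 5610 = 10097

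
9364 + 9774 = 19138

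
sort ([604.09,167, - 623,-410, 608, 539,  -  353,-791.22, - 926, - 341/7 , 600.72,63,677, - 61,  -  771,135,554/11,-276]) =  [ - 926, - 791.22,-771, - 623,  -  410,  -  353, -276, - 61,-341/7 , 554/11,63, 135,167,539, 600.72,604.09, 608,677 ]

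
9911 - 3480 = 6431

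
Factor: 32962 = 2^1*16481^1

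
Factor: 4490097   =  3^1*709^1*2111^1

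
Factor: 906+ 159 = 1065  =  3^1* 5^1*71^1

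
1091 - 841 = 250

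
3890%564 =506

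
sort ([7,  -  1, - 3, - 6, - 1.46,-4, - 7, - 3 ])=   [ - 7, - 6, - 4,- 3,-3,  -  1.46, - 1,  7 ]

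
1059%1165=1059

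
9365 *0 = 0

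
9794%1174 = 402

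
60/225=4/15 = 0.27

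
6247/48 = 6247/48 = 130.15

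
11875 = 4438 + 7437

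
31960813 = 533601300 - 501640487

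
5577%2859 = 2718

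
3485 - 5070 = -1585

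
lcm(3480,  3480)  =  3480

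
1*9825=9825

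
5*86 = 430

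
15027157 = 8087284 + 6939873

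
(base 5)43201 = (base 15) d01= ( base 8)5556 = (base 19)820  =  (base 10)2926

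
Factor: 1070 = 2^1 * 5^1*107^1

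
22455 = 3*7485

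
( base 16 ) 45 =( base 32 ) 25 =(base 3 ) 2120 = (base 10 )69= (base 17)41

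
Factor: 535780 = 2^2 * 5^1*7^1*43^1*89^1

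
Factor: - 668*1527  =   - 1020036 = - 2^2 * 3^1*167^1 *509^1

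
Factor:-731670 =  - 2^1*3^1* 5^1*29^3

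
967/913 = 1+54/913 = 1.06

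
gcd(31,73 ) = 1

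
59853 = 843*71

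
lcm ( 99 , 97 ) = 9603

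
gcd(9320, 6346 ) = 2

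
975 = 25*39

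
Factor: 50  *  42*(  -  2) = -2^3*3^1*5^2*7^1 = - 4200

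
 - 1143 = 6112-7255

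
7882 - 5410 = 2472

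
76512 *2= 153024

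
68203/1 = 68203 = 68203.00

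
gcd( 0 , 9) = 9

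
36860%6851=2605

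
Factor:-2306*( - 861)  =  2^1*3^1* 7^1*41^1*1153^1  =  1985466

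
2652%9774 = 2652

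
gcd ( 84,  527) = 1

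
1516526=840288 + 676238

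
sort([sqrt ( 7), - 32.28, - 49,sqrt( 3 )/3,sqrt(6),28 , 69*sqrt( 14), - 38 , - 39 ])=[ - 49, - 39 , - 38, - 32.28, sqrt(3)/3,sqrt(6),sqrt(7),  28, 69 * sqrt( 14) ] 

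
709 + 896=1605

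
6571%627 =301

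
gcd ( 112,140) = 28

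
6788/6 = 3394/3 = 1131.33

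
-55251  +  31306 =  - 23945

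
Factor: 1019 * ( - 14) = - 14266 = - 2^1*7^1*1019^1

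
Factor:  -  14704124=-2^2 *643^1*5717^1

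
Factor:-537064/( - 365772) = 718/489 =2^1*3^( - 1)*163^ (-1 ) * 359^1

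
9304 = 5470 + 3834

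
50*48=2400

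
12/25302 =2/4217= 0.00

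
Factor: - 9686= - 2^1*29^1*167^1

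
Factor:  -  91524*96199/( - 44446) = 4402258638/22223=   2^1*3^1*29^1 *71^( - 1) * 263^1*313^(- 1)*96199^1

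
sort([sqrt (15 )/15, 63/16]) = [sqrt(15) /15, 63/16]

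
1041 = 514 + 527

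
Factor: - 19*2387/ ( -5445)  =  3^( - 2 )*5^( - 1)*7^1*11^( - 1) * 19^1*31^1= 4123/495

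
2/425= 2/425 = 0.00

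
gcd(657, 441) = 9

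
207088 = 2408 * 86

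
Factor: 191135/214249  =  215/241 = 5^1*43^1*241^( - 1 ) 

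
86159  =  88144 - 1985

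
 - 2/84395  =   - 2/84395 = - 0.00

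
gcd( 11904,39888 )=48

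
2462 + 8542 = 11004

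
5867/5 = 1173+2/5 = 1173.40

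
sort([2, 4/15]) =[ 4/15, 2 ] 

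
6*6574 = 39444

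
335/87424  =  335/87424= 0.00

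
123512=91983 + 31529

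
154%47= 13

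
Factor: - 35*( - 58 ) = 2^1 * 5^1*7^1*29^1 = 2030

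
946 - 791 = 155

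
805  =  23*35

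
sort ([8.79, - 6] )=[ - 6,8.79 ] 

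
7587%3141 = 1305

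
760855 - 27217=733638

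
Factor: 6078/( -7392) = - 1013/1232 = - 2^( - 4) * 7^( - 1)*11^( - 1)*1013^1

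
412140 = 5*82428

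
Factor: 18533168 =2^4*1158323^1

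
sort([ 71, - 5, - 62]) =[ - 62, - 5, 71]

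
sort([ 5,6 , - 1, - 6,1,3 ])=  [-6,-1,1 , 3,5,6 ] 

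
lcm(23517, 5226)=47034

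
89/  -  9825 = - 89/9825 = -0.01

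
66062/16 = 4128 + 7/8 = 4128.88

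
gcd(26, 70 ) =2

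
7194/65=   7194/65 = 110.68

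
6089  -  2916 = 3173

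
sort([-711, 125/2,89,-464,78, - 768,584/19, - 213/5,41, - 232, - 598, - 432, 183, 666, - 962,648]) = [-962, - 768,- 711, - 598, - 464, -432 , - 232, - 213/5,584/19,41,125/2, 78,89, 183 , 648,666 ]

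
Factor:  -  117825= - 3^1*5^2*1571^1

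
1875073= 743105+1131968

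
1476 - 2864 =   -  1388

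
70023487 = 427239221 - 357215734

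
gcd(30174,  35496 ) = 6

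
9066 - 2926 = 6140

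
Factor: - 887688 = - 2^3 * 3^2*12329^1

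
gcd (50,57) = 1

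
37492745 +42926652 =80419397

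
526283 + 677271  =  1203554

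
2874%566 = 44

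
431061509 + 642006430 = 1073067939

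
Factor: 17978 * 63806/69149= 2^2*61^1*89^1*101^1 *523^1*69149^ ( - 1 )  =  1147104268/69149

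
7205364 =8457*852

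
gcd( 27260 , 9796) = 4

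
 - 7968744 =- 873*9128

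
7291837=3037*2401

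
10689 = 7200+3489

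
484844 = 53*9148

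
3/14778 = 1/4926 = 0.00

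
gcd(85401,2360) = 1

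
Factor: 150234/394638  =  343/901 = 7^3*17^ ( - 1 )*53^(-1)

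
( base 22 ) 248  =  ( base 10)1064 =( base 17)3ba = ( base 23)206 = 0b10000101000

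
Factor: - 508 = -2^2 * 127^1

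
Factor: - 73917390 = - 2^1 * 3^1*5^1*71^1*34703^1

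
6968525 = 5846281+1122244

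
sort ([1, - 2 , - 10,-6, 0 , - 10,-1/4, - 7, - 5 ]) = [ - 10,-10 , - 7, - 6,- 5, - 2,-1/4,0,1]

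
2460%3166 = 2460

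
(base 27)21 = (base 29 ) 1q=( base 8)67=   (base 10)55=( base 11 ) 50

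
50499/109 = 463+32/109  =  463.29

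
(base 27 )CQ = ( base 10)350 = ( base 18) 118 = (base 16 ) 15e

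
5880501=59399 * 99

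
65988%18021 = 11925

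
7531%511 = 377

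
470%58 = 6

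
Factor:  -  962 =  - 2^1*13^1*37^1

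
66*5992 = 395472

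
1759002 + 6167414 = 7926416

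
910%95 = 55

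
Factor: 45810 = 2^1*3^2*5^1 * 509^1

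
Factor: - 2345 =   -  5^1*7^1*67^1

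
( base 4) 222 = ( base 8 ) 52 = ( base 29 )1d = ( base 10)42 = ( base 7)60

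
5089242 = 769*6618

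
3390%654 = 120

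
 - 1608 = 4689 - 6297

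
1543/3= 514 + 1/3=514.33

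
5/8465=1/1693=0.00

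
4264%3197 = 1067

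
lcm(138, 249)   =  11454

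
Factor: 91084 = 2^2*7^1*3253^1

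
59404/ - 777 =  - 59404/777 = - 76.45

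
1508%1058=450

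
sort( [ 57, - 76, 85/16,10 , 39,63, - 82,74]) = [  -  82 ,-76  ,  85/16, 10,39,  57,63, 74] 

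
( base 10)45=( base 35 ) 1A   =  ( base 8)55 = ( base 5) 140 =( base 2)101101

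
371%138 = 95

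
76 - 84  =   - 8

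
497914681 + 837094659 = 1335009340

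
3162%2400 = 762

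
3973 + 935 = 4908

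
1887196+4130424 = 6017620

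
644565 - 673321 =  - 28756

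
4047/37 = 4047/37 = 109.38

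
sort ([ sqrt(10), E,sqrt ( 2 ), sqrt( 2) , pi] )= [ sqrt(2),sqrt(2), E,pi,sqrt(10)]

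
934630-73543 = 861087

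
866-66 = 800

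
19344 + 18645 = 37989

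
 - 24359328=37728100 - 62087428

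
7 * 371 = 2597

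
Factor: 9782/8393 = 2^1*7^( - 1)*11^( -1 )*67^1*73^1*109^ ( - 1)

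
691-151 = 540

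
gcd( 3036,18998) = 46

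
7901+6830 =14731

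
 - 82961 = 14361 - 97322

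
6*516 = 3096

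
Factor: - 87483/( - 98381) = 3^1 * 11^2*131^(-1)*241^1 * 751^( - 1)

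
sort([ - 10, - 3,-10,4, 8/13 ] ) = [ - 10,-10, - 3,8/13,  4 ] 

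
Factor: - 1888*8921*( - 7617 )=128291973216 = 2^5*3^1*11^1*59^1*811^1*2539^1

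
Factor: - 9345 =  - 3^1*5^1*7^1*89^1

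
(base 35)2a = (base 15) 55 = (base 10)80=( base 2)1010000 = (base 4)1100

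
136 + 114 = 250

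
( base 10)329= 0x149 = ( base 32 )A9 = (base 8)511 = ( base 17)126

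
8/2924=2/731 = 0.00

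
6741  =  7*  963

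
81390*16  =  1302240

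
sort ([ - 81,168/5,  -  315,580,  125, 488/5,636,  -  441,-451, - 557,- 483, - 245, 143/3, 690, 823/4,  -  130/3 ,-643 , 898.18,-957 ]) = [ - 957, - 643,-557,-483 ,-451,-441, - 315, - 245, - 81,-130/3,168/5 , 143/3,488/5,125,823/4, 580,  636,690, 898.18] 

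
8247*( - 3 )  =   - 24741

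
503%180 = 143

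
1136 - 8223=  - 7087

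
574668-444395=130273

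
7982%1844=606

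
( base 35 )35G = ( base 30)48Q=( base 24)6h2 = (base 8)7432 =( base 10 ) 3866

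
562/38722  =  281/19361 = 0.01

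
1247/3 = 415  +  2/3 = 415.67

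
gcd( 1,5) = 1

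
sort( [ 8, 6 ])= [6,8]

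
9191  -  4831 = 4360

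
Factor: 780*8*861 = 5372640= 2^5 * 3^2*5^1*7^1  *  13^1*41^1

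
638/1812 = 319/906=0.35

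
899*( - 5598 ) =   -  5032602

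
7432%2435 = 127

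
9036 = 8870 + 166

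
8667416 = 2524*3434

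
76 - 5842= - 5766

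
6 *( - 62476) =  - 374856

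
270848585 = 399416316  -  128567731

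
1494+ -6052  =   - 4558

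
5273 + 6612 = 11885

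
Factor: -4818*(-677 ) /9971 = 3261786/9971 = 2^1*3^1*11^1*13^ ( - 2)*59^(-1)*73^1*677^1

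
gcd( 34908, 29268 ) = 12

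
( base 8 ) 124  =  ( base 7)150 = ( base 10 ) 84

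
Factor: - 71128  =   - 2^3*17^1*523^1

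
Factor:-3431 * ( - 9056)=2^5*47^1 * 73^1*283^1 =31071136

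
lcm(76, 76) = 76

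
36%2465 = 36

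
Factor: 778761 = 3^3*28843^1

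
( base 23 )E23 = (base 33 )6ru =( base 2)1110100011111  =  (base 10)7455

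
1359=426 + 933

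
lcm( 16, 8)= 16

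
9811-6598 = 3213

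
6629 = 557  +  6072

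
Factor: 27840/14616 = 2^3 * 3^( - 1)*5^1*7^(- 1) = 40/21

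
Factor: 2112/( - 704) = -3^1 = - 3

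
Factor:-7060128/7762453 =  - 2^5*3^1 * 59^( - 1)*149^( - 1) *251^1*293^1*883^( - 1) 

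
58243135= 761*76535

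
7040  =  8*880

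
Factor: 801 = 3^2*89^1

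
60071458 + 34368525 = 94439983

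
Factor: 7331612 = 2^2*491^1*3733^1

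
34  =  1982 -1948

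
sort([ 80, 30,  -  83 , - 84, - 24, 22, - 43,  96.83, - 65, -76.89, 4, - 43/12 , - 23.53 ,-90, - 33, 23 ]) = [ - 90, - 84, - 83, - 76.89, - 65, - 43, - 33, - 24, - 23.53, - 43/12, 4,22,23,  30, 80, 96.83 ]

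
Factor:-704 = -2^6*11^1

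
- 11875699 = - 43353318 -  - 31477619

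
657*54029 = 35497053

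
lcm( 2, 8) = 8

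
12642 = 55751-43109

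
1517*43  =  65231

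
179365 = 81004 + 98361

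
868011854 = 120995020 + 747016834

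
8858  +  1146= 10004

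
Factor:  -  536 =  - 2^3*67^1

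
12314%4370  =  3574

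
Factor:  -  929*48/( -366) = 7432/61 = 2^3*61^( - 1)*929^1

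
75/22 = 3 + 9/22 = 3.41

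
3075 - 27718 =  - 24643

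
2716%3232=2716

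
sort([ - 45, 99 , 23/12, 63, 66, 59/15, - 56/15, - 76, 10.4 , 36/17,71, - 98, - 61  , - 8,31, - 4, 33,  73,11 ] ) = [ - 98, - 76 ,-61, - 45, - 8, - 4, - 56/15,23/12 , 36/17,  59/15,10.4, 11, 31, 33, 63,66 , 71, 73, 99] 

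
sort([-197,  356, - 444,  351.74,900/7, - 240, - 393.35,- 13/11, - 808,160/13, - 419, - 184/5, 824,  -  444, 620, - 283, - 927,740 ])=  [ - 927, - 808,- 444, - 444, - 419, - 393.35, - 283,- 240, - 197, - 184/5, - 13/11, 160/13 , 900/7, 351.74,356,620,740,  824 ]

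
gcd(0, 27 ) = 27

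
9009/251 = 35 + 224/251 = 35.89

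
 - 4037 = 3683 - 7720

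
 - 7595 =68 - 7663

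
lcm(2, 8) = 8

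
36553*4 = 146212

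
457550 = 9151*50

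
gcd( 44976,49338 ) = 6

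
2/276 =1/138 = 0.01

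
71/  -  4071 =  - 71/4071 = - 0.02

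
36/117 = 4/13 = 0.31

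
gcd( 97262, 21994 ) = 2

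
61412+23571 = 84983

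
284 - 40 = 244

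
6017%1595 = 1232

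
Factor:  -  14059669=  - 13^1*1081513^1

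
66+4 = 70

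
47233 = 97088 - 49855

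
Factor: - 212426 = -2^1*106213^1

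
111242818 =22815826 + 88426992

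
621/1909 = 27/83 = 0.33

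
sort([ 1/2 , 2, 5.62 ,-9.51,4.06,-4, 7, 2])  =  [-9.51 , - 4,1/2 , 2,2 , 4.06,  5.62, 7] 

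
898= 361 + 537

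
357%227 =130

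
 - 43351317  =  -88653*489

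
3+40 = 43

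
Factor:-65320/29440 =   -  2^( - 5 )*71^1 = - 71/32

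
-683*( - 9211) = 6291113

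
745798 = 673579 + 72219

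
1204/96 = 301/24= 12.54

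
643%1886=643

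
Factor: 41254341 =3^1*23^1*597889^1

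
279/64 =279/64 = 4.36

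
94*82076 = 7715144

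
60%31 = 29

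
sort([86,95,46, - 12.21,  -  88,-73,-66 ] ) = [-88,-73, -66, - 12.21,46, 86,95 ]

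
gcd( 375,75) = 75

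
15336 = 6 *2556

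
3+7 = 10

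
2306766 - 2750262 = -443496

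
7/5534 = 7/5534 = 0.00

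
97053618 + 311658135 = 408711753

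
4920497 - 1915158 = 3005339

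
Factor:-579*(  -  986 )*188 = 107328072 = 2^3*3^1*17^1 * 29^1*47^1*193^1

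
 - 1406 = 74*( - 19 )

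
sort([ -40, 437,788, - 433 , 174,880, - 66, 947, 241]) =[-433, - 66, - 40  ,  174,  241,437, 788,  880,947 ]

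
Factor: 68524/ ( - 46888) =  - 17131/11722 = -  2^(  -  1)  *  37^1*463^1*5861^(-1 ) 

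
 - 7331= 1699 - 9030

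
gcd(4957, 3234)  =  1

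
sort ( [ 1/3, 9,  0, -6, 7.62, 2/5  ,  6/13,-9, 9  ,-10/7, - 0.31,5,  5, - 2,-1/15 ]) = [  -  9, - 6, - 2, - 10/7, - 0.31, - 1/15, 0, 1/3, 2/5, 6/13,5, 5, 7.62,  9, 9] 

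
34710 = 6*5785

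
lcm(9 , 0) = 0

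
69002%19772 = 9686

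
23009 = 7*3287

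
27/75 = 9/25 = 0.36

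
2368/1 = 2368 =2368.00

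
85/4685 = 17/937=   0.02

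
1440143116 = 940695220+499447896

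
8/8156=2/2039 = 0.00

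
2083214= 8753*238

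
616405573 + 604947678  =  1221353251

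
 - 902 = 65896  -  66798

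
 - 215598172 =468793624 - 684391796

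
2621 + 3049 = 5670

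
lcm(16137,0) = 0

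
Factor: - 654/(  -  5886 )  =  3^( -2 )=1/9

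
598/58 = 10 + 9/29 = 10.31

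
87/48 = 1 + 13/16 = 1.81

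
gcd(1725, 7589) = 1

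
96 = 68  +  28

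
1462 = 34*43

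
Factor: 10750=2^1*5^3*43^1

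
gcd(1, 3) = 1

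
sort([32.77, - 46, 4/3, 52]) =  [- 46,  4/3, 32.77, 52] 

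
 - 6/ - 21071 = 6/21071 = 0.00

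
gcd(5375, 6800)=25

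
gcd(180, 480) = 60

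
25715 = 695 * 37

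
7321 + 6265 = 13586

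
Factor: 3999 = 3^1* 31^1*43^1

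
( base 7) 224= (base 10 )116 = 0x74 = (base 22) 56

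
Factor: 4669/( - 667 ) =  - 7 = -  7^1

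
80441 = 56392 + 24049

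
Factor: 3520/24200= 8/55 = 2^3*5^(-1)*11^( - 1)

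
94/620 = 47/310 = 0.15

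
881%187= 133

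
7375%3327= 721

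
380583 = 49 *7767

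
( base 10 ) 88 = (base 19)4c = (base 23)3J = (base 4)1120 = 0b1011000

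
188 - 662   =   - 474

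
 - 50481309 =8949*(  -  5641)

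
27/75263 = 27/75263=0.00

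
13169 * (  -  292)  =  -3845348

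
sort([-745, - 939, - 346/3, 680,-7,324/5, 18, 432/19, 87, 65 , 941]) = [ - 939,-745,  -  346/3,  -  7, 18,432/19, 324/5, 65 , 87, 680, 941 ] 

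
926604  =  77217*12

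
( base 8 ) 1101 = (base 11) 485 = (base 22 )145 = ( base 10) 577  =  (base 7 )1453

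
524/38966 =262/19483= 0.01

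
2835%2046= 789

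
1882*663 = 1247766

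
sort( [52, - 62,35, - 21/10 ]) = [  -  62,-21/10,35 , 52]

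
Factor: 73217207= 7^1*2887^1*3623^1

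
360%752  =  360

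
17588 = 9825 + 7763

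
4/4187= 4/4187=0.00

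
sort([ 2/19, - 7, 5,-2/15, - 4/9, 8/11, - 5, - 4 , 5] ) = [ - 7, - 5, - 4,-4/9, - 2/15 , 2/19, 8/11,5, 5]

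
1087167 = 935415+151752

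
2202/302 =1101/151 = 7.29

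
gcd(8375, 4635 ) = 5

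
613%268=77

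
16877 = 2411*7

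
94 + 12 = 106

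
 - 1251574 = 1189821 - 2441395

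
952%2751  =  952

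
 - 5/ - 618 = 5/618  =  0.01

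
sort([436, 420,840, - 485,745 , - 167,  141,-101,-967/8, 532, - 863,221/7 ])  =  [ - 863, - 485, - 167, - 967/8, - 101,221/7, 141, 420 , 436,532,745,840 ]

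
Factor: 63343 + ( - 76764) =-13421^1 = - 13421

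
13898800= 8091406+5807394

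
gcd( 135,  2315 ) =5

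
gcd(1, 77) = 1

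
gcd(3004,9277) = 1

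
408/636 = 34/53 = 0.64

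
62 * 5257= 325934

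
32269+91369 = 123638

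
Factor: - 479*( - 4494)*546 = 2^2* 3^2*7^2*13^1*107^1*479^1 = 1175333796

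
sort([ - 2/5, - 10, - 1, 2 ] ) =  [-10,  -  1, - 2/5,2 ]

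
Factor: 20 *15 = 2^2*3^1*5^2 =300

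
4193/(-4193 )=-1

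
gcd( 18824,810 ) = 2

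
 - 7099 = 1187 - 8286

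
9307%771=55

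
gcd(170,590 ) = 10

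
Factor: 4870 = 2^1*5^1 * 487^1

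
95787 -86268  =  9519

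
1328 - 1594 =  - 266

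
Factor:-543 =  - 3^1*181^1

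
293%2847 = 293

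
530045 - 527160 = 2885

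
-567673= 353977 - 921650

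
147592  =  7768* 19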